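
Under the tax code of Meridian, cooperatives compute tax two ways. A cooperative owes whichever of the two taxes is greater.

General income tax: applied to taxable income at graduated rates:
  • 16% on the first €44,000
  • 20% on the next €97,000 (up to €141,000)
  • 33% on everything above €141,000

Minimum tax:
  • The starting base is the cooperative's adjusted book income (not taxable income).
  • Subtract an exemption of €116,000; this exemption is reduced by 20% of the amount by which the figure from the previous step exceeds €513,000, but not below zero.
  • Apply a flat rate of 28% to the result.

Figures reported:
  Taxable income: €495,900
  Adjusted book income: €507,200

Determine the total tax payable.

€143,557

Minimum tax:
  Base (adjusted book income): €507,200
  Exemption: €507,200 ≤ €513,000, so full €116,000 applies
  Base: €507,200 − €116,000 = €391,200
  €391,200 × 28% = €109,536

General income tax:
  €44,000 × 16% = €7,040
  €97,000 × 20% = €19,400
  €354,900 × 33% = €117,117
  → €143,557

€143,557 > €109,536, so the general income tax governs.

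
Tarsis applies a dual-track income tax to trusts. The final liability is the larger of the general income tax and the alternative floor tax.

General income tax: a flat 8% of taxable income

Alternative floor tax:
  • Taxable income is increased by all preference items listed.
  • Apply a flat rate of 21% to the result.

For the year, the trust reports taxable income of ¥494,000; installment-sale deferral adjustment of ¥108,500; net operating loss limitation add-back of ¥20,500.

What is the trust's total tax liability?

¥130,830

Alternative floor tax:
  Adjusted income: ¥494,000 + ¥108,500 + ¥20,500 = ¥623,000
  ¥623,000 × 21% = ¥130,830

General income tax:
  ¥494,000 × 8% = ¥39,520

¥130,830 > ¥39,520, so the alternative floor tax is the binding amount.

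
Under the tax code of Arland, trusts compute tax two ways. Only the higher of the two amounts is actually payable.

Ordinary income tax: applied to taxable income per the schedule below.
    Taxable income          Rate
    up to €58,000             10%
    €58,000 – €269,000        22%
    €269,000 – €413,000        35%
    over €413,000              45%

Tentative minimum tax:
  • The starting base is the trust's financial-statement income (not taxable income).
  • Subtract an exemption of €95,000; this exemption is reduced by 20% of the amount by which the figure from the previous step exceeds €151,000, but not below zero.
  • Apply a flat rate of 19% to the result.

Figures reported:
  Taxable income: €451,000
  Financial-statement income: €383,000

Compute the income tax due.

Ordinary income tax:
  €58,000 × 10% = €5,800
  €211,000 × 22% = €46,420
  €144,000 × 35% = €50,400
  €38,000 × 45% = €17,100
  → €119,720

Tentative minimum tax:
  Base (financial-statement income): €383,000
  Exemption: €95,000 − 20% × (€383,000 − €151,000) = €95,000 − €46,400 = €48,600
  Base: €383,000 − €48,600 = €334,400
  €334,400 × 19% = €63,536

€119,720 > €63,536, so the ordinary income tax governs.

€119,720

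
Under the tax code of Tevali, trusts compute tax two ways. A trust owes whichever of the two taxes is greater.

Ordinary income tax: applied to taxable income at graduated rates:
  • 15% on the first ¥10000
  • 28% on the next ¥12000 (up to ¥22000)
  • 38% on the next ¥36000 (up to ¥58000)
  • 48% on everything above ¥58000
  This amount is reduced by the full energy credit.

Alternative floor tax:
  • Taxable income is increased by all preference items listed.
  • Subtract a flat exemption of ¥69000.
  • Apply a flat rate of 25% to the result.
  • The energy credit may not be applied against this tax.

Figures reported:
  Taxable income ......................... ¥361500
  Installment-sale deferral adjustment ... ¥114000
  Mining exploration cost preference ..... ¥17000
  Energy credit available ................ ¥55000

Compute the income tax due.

Ordinary income tax:
  ¥10000 × 15% = ¥1500
  ¥12000 × 28% = ¥3360
  ¥36000 × 38% = ¥13680
  ¥303500 × 48% = ¥145680
  → ¥164220
  Less energy credit ¥55000 → ¥109220

Alternative floor tax:
  Adjusted income: ¥361500 + ¥114000 + ¥17000 = ¥492500
  Less exemption ¥69000 → base ¥423500
  ¥423500 × 25% = ¥105875

¥109220 > ¥105875, so the ordinary income tax governs.

¥109220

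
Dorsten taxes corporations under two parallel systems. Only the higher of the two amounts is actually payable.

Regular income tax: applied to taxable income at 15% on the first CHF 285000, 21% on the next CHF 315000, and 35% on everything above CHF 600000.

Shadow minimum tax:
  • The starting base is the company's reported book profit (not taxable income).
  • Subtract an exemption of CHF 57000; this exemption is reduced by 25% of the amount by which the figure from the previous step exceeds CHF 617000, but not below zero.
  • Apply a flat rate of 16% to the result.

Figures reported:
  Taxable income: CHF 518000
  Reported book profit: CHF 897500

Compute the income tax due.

Regular income tax:
  CHF 285000 × 15% = CHF 42750
  CHF 233000 × 21% = CHF 48930
  → CHF 91680

Shadow minimum tax:
  Base (reported book profit): CHF 897500
  Exemption: 25% × (CHF 897500 − CHF 617000) = CHF 70125 ≥ CHF 57000, so the exemption is fully phased out
  Base: CHF 897500 − CHF 0 = CHF 897500
  CHF 897500 × 16% = CHF 143600

CHF 143600 > CHF 91680, so the shadow minimum tax is the binding amount.

CHF 143600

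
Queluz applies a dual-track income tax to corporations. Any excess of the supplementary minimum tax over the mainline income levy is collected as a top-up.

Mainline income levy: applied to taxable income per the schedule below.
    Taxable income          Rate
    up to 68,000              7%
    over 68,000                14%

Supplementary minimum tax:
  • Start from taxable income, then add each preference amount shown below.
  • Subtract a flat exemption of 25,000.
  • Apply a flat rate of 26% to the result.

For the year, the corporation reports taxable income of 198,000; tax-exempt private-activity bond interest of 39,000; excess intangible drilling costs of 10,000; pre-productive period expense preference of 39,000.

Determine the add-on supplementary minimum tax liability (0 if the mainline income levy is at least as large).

Supplementary minimum tax:
  Adjusted income: 198,000 + 39,000 + 10,000 + 39,000 = 286,000
  Less exemption 25,000 → base 261,000
  261,000 × 26% = 67,860

Mainline income levy:
  68,000 × 7% = 4,760
  130,000 × 14% = 18,200
  → 22,960

Excess of supplementary minimum tax over mainline income levy: 67,860 − 22,960 = 44,900.

44,900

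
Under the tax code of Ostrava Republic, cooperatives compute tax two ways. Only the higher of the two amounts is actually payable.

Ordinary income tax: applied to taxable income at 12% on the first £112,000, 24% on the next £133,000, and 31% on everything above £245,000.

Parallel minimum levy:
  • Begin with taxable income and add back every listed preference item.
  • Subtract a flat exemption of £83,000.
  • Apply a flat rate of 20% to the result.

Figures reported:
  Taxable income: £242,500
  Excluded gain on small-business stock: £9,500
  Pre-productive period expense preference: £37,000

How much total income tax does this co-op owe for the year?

Ordinary income tax:
  £112,000 × 12% = £13,440
  £130,500 × 24% = £31,320
  → £44,760

Parallel minimum levy:
  Adjusted income: £242,500 + £9,500 + £37,000 = £289,000
  Less exemption £83,000 → base £206,000
  £206,000 × 20% = £41,200

£44,760 > £41,200, so the ordinary income tax governs.

£44,760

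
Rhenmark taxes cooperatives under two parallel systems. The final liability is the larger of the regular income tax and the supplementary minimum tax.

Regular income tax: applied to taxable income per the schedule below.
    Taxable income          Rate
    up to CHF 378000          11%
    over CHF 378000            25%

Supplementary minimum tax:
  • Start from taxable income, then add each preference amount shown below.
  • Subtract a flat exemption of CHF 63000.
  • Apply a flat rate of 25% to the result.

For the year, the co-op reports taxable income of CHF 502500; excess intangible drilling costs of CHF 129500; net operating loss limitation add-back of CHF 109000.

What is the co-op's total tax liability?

Supplementary minimum tax:
  Adjusted income: CHF 502500 + CHF 129500 + CHF 109000 = CHF 741000
  Less exemption CHF 63000 → base CHF 678000
  CHF 678000 × 25% = CHF 169500

Regular income tax:
  CHF 378000 × 11% = CHF 41580
  CHF 124500 × 25% = CHF 31125
  → CHF 72705

CHF 169500 > CHF 72705, so the supplementary minimum tax is the binding amount.

CHF 169500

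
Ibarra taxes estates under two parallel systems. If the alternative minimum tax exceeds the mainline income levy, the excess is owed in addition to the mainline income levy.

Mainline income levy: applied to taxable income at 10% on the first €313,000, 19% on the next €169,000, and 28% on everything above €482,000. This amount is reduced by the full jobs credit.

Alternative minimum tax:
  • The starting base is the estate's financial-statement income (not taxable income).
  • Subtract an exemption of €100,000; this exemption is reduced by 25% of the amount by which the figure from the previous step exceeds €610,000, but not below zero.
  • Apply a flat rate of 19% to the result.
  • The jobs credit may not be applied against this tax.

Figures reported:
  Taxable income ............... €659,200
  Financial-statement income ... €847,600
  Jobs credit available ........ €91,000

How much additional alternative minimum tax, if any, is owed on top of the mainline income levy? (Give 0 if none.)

Mainline income levy:
  €313,000 × 10% = €31,300
  €169,000 × 19% = €32,110
  €177,200 × 28% = €49,616
  → €113,026
  Less jobs credit €91,000 → €22,026

Alternative minimum tax:
  Base (financial-statement income): €847,600
  Exemption: €100,000 − 25% × (€847,600 − €610,000) = €100,000 − €59,400 = €40,600
  Base: €847,600 − €40,600 = €807,000
  €807,000 × 19% = €153,330

Excess of alternative minimum tax over mainline income levy: €153,330 − €22,026 = €131,304.

€131,304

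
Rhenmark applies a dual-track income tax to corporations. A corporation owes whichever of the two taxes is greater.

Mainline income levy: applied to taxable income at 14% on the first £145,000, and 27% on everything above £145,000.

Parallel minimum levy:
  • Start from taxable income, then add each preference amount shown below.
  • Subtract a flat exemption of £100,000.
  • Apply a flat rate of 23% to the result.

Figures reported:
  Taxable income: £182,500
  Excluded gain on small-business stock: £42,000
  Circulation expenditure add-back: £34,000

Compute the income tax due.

Mainline income levy:
  £145,000 × 14% = £20,300
  £37,500 × 27% = £10,125
  → £30,425

Parallel minimum levy:
  Adjusted income: £182,500 + £42,000 + £34,000 = £258,500
  Less exemption £100,000 → base £158,500
  £158,500 × 23% = £36,455

£36,455 > £30,425, so the parallel minimum levy is the binding amount.

£36,455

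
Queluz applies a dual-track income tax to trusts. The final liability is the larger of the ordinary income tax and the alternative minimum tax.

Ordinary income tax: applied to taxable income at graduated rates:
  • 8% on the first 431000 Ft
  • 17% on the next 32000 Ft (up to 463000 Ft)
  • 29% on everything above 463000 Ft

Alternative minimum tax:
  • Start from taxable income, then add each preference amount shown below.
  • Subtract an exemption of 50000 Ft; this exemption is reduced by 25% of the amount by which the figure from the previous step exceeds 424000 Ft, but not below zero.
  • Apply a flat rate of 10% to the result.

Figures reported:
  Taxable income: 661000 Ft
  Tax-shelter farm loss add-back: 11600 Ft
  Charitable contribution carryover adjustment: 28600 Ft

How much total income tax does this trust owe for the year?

97340 Ft

Alternative minimum tax:
  Adjusted income: 661000 Ft + 11600 Ft + 28600 Ft = 701200 Ft
  Exemption: 25% × (701200 Ft − 424000 Ft) = 69300 Ft ≥ 50000 Ft, so the exemption is fully phased out
  Base: 701200 Ft − 0 Ft = 701200 Ft
  701200 Ft × 10% = 70120 Ft

Ordinary income tax:
  431000 Ft × 8% = 34480 Ft
  32000 Ft × 17% = 5440 Ft
  198000 Ft × 29% = 57420 Ft
  → 97340 Ft

97340 Ft > 70120 Ft, so the ordinary income tax governs.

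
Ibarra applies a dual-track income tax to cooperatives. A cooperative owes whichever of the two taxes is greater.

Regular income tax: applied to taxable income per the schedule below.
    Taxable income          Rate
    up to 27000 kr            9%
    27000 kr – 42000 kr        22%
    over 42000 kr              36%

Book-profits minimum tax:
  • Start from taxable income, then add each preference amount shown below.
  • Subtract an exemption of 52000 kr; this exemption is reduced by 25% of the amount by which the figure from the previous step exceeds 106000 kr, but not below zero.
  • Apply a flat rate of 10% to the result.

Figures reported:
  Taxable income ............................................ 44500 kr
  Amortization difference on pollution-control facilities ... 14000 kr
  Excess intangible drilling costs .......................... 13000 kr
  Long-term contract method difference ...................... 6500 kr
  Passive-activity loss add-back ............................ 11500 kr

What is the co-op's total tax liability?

6630 kr

Regular income tax:
  27000 kr × 9% = 2430 kr
  15000 kr × 22% = 3300 kr
  2500 kr × 36% = 900 kr
  → 6630 kr

Book-profits minimum tax:
  Adjusted income: 44500 kr + 14000 kr + 13000 kr + 6500 kr + 11500 kr = 89500 kr
  Exemption: 89500 kr ≤ 106000 kr, so full 52000 kr applies
  Base: 89500 kr − 52000 kr = 37500 kr
  37500 kr × 10% = 3750 kr

6630 kr > 3750 kr, so the regular income tax governs.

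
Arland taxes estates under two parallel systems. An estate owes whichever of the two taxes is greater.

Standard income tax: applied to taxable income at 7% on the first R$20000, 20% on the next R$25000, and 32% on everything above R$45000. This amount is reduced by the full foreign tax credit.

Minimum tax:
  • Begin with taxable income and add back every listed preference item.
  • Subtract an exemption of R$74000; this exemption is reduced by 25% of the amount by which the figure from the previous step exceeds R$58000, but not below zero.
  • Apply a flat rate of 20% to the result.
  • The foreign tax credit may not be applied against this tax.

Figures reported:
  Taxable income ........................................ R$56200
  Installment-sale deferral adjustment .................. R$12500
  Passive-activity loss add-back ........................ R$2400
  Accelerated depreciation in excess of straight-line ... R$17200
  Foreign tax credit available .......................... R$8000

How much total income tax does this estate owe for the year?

R$4375

Standard income tax:
  R$20000 × 7% = R$1400
  R$25000 × 20% = R$5000
  R$11200 × 32% = R$3584
  → R$9984
  Less foreign tax credit R$8000 → R$1984

Minimum tax:
  Adjusted income: R$56200 + R$12500 + R$2400 + R$17200 = R$88300
  Exemption: R$74000 − 25% × (R$88300 − R$58000) = R$74000 − R$7575 = R$66425
  Base: R$88300 − R$66425 = R$21875
  R$21875 × 20% = R$4375

R$4375 > R$1984, so the minimum tax is the binding amount.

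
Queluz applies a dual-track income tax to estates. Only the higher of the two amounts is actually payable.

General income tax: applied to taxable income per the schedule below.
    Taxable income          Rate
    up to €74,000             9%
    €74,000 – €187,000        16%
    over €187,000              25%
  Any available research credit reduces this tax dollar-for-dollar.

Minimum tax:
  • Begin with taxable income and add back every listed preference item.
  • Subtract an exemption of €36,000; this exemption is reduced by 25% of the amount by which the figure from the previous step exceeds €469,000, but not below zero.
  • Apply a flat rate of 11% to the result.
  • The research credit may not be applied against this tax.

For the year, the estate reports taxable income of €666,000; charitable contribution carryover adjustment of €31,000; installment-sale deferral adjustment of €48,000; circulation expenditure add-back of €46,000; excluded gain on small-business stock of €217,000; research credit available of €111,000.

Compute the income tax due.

€110,880

Minimum tax:
  Adjusted income: €666,000 + €31,000 + €48,000 + €46,000 + €217,000 = €1,008,000
  Exemption: 25% × (€1,008,000 − €469,000) = €134,750 ≥ €36,000, so the exemption is fully phased out
  Base: €1,008,000 − €0 = €1,008,000
  €1,008,000 × 11% = €110,880

General income tax:
  €74,000 × 9% = €6,660
  €113,000 × 16% = €18,080
  €479,000 × 25% = €119,750
  → €144,490
  Less research credit €111,000 → €33,490

€110,880 > €33,490, so the minimum tax is the binding amount.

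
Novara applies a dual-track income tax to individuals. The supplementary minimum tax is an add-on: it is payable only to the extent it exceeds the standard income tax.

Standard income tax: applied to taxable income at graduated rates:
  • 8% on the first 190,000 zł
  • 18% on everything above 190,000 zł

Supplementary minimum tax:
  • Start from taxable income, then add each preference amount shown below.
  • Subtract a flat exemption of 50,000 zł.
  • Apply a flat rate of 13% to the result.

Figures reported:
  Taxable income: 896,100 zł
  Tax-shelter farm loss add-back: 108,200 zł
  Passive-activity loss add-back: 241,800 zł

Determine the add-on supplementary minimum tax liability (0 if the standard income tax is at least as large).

Standard income tax:
  190,000 zł × 8% = 15,200 zł
  706,100 zł × 18% = 127,098 zł
  → 142,298 zł

Supplementary minimum tax:
  Adjusted income: 896,100 zł + 108,200 zł + 241,800 zł = 1,246,100 zł
  Less exemption 50,000 zł → base 1,196,100 zł
  1,196,100 zł × 13% = 155,493 zł

Excess of supplementary minimum tax over standard income tax: 155,493 zł − 142,298 zł = 13,195 zł.

13,195 zł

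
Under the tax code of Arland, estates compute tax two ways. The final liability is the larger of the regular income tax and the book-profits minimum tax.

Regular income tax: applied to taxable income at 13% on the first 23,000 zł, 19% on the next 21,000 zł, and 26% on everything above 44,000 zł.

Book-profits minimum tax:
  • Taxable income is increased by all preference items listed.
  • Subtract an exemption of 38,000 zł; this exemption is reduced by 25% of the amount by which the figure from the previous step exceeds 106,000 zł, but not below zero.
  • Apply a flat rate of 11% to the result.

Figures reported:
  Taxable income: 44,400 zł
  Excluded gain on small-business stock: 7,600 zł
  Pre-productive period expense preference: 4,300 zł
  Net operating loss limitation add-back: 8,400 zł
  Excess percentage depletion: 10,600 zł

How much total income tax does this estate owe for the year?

7,084 zł

Regular income tax:
  23,000 zł × 13% = 2,990 zł
  21,000 zł × 19% = 3,990 zł
  400 zł × 26% = 104 zł
  → 7,084 zł

Book-profits minimum tax:
  Adjusted income: 44,400 zł + 7,600 zł + 4,300 zł + 8,400 zł + 10,600 zł = 75,300 zł
  Exemption: 75,300 zł ≤ 106,000 zł, so full 38,000 zł applies
  Base: 75,300 zł − 38,000 zł = 37,300 zł
  37,300 zł × 11% = 4,103 zł

7,084 zł > 4,103 zł, so the regular income tax governs.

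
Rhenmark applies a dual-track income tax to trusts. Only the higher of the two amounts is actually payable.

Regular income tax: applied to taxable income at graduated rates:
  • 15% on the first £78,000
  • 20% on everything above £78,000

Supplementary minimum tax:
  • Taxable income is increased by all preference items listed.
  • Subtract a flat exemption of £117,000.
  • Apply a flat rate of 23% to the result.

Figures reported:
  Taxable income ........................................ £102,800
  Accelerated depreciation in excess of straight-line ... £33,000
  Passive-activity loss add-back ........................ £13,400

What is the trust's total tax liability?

Regular income tax:
  £78,000 × 15% = £11,700
  £24,800 × 20% = £4,960
  → £16,660

Supplementary minimum tax:
  Adjusted income: £102,800 + £33,000 + £13,400 = £149,200
  Less exemption £117,000 → base £32,200
  £32,200 × 23% = £7,406

£16,660 > £7,406, so the regular income tax governs.

£16,660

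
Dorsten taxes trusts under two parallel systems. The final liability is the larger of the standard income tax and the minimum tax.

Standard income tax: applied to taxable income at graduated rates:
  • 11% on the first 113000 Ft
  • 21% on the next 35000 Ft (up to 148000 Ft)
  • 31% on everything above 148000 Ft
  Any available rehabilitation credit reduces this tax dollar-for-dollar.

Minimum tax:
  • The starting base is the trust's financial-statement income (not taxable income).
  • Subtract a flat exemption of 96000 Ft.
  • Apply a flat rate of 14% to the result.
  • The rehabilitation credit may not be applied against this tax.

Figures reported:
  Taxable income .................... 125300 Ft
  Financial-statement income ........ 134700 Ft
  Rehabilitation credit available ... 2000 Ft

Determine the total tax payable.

Standard income tax:
  113000 Ft × 11% = 12430 Ft
  12300 Ft × 21% = 2583 Ft
  → 15013 Ft
  Less rehabilitation credit 2000 Ft → 13013 Ft

Minimum tax:
  Base (financial-statement income): 134700 Ft
  Less exemption 96000 Ft → base 38700 Ft
  38700 Ft × 14% = 5418 Ft

13013 Ft > 5418 Ft, so the standard income tax governs.

13013 Ft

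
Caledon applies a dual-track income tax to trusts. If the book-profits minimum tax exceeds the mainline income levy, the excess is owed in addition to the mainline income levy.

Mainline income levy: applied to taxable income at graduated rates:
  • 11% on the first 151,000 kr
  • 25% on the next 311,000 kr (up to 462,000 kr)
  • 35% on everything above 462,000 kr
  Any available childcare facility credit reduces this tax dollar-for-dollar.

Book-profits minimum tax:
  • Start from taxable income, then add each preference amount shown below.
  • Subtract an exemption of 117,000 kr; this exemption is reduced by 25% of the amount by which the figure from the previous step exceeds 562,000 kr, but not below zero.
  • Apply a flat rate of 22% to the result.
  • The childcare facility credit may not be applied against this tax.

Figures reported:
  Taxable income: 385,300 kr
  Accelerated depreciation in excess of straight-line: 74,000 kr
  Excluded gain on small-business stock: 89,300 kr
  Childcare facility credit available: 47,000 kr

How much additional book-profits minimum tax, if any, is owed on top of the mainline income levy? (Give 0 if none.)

Book-profits minimum tax:
  Adjusted income: 385,300 kr + 74,000 kr + 89,300 kr = 548,600 kr
  Exemption: 548,600 kr ≤ 562,000 kr, so full 117,000 kr applies
  Base: 548,600 kr − 117,000 kr = 431,600 kr
  431,600 kr × 22% = 94,952 kr

Mainline income levy:
  151,000 kr × 11% = 16,610 kr
  234,300 kr × 25% = 58,575 kr
  → 75,185 kr
  Less childcare facility credit 47,000 kr → 28,185 kr

Excess of book-profits minimum tax over mainline income levy: 94,952 kr − 28,185 kr = 66,767 kr.

66,767 kr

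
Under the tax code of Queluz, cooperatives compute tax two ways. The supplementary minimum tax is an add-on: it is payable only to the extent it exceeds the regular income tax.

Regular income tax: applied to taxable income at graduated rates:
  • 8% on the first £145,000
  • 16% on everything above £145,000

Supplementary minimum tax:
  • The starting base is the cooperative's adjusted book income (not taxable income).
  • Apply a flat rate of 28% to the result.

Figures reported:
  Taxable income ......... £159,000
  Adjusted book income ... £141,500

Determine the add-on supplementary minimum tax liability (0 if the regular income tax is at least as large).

Supplementary minimum tax:
  Base (adjusted book income): £141,500
  £141,500 × 28% = £39,620

Regular income tax:
  £145,000 × 8% = £11,600
  £14,000 × 16% = £2,240
  → £13,840

Excess of supplementary minimum tax over regular income tax: £39,620 − £13,840 = £25,780.

£25,780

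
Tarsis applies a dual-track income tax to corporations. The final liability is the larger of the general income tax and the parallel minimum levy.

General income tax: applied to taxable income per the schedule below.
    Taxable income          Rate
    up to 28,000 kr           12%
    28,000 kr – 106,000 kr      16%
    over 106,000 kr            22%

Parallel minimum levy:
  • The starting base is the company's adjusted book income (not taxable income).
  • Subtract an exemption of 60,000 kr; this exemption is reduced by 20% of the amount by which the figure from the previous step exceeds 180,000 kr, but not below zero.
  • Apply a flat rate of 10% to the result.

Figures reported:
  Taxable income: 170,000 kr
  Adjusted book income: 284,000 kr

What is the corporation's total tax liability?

29,920 kr

General income tax:
  28,000 kr × 12% = 3,360 kr
  78,000 kr × 16% = 12,480 kr
  64,000 kr × 22% = 14,080 kr
  → 29,920 kr

Parallel minimum levy:
  Base (adjusted book income): 284,000 kr
  Exemption: 60,000 kr − 20% × (284,000 kr − 180,000 kr) = 60,000 kr − 20,800 kr = 39,200 kr
  Base: 284,000 kr − 39,200 kr = 244,800 kr
  244,800 kr × 10% = 24,480 kr

29,920 kr > 24,480 kr, so the general income tax governs.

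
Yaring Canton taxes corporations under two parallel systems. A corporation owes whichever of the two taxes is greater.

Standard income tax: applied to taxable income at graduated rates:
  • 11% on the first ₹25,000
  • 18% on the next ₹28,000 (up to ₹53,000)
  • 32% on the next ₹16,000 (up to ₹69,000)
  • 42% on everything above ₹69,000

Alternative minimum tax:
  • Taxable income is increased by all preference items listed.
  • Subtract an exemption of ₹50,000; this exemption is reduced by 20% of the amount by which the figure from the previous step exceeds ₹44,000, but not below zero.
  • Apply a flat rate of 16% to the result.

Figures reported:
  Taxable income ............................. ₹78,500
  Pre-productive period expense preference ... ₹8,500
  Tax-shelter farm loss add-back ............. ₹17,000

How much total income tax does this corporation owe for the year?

₹16,900

Alternative minimum tax:
  Adjusted income: ₹78,500 + ₹8,500 + ₹17,000 = ₹104,000
  Exemption: ₹50,000 − 20% × (₹104,000 − ₹44,000) = ₹50,000 − ₹12,000 = ₹38,000
  Base: ₹104,000 − ₹38,000 = ₹66,000
  ₹66,000 × 16% = ₹10,560

Standard income tax:
  ₹25,000 × 11% = ₹2,750
  ₹28,000 × 18% = ₹5,040
  ₹16,000 × 32% = ₹5,120
  ₹9,500 × 42% = ₹3,990
  → ₹16,900

₹16,900 > ₹10,560, so the standard income tax governs.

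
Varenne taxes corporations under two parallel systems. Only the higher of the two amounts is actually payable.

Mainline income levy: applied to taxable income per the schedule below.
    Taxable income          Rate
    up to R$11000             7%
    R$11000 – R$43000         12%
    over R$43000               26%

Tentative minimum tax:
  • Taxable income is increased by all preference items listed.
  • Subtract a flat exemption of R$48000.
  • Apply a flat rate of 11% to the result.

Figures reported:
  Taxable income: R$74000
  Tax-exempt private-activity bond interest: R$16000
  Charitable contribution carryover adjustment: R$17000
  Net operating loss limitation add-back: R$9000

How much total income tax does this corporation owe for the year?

Tentative minimum tax:
  Adjusted income: R$74000 + R$16000 + R$17000 + R$9000 = R$116000
  Less exemption R$48000 → base R$68000
  R$68000 × 11% = R$7480

Mainline income levy:
  R$11000 × 7% = R$770
  R$32000 × 12% = R$3840
  R$31000 × 26% = R$8060
  → R$12670

R$12670 > R$7480, so the mainline income levy governs.

R$12670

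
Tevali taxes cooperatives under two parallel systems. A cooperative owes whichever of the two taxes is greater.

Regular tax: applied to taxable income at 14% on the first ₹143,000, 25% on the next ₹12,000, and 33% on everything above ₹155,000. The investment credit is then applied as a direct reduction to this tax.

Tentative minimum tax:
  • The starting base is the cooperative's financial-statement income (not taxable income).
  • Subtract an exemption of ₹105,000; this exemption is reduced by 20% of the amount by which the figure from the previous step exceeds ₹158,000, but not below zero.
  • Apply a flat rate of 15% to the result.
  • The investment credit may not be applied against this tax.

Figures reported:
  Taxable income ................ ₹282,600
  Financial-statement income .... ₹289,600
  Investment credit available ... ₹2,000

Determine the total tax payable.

₹63,128

Regular tax:
  ₹143,000 × 14% = ₹20,020
  ₹12,000 × 25% = ₹3,000
  ₹127,600 × 33% = ₹42,108
  → ₹65,128
  Less investment credit ₹2,000 → ₹63,128

Tentative minimum tax:
  Base (financial-statement income): ₹289,600
  Exemption: ₹105,000 − 20% × (₹289,600 − ₹158,000) = ₹105,000 − ₹26,320 = ₹78,680
  Base: ₹289,600 − ₹78,680 = ₹210,920
  ₹210,920 × 15% = ₹31,638

₹63,128 > ₹31,638, so the regular tax governs.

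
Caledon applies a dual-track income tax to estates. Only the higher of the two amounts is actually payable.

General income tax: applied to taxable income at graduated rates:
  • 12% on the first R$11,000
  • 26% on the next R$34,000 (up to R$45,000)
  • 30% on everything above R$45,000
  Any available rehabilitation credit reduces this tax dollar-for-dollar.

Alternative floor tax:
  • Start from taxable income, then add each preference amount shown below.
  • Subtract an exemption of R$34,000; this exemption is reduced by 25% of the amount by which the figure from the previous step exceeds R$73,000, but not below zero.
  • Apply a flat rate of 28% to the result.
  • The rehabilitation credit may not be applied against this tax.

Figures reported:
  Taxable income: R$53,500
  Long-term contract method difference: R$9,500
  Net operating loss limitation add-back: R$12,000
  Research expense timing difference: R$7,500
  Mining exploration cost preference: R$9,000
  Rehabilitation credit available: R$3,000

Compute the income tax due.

R$17,395

General income tax:
  R$11,000 × 12% = R$1,320
  R$34,000 × 26% = R$8,840
  R$8,500 × 30% = R$2,550
  → R$12,710
  Less rehabilitation credit R$3,000 → R$9,710

Alternative floor tax:
  Adjusted income: R$53,500 + R$9,500 + R$12,000 + R$7,500 + R$9,000 = R$91,500
  Exemption: R$34,000 − 25% × (R$91,500 − R$73,000) = R$34,000 − R$4,625 = R$29,375
  Base: R$91,500 − R$29,375 = R$62,125
  R$62,125 × 28% = R$17,395

R$17,395 > R$9,710, so the alternative floor tax is the binding amount.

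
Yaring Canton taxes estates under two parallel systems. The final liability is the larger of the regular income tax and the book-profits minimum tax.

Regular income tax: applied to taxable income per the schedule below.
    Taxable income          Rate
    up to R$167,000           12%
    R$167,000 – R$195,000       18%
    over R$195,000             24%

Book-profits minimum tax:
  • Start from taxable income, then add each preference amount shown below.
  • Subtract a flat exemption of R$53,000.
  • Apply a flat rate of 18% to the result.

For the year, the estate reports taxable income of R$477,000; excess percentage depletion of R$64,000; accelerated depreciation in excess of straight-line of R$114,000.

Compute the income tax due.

R$108,360

Book-profits minimum tax:
  Adjusted income: R$477,000 + R$64,000 + R$114,000 = R$655,000
  Less exemption R$53,000 → base R$602,000
  R$602,000 × 18% = R$108,360

Regular income tax:
  R$167,000 × 12% = R$20,040
  R$28,000 × 18% = R$5,040
  R$282,000 × 24% = R$67,680
  → R$92,760

R$108,360 > R$92,760, so the book-profits minimum tax is the binding amount.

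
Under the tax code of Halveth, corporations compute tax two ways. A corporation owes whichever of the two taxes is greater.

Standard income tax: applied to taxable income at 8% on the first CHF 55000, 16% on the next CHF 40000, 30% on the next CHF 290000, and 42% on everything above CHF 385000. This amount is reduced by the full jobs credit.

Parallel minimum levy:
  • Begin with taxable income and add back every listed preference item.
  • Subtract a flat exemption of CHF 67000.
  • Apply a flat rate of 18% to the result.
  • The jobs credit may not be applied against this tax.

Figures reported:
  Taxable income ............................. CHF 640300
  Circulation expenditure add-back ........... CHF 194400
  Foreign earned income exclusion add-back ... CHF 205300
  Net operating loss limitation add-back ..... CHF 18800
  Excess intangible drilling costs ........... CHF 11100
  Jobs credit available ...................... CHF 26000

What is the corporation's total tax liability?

Standard income tax:
  CHF 55000 × 8% = CHF 4400
  CHF 40000 × 16% = CHF 6400
  CHF 290000 × 30% = CHF 87000
  CHF 255300 × 42% = CHF 107226
  → CHF 205026
  Less jobs credit CHF 26000 → CHF 179026

Parallel minimum levy:
  Adjusted income: CHF 640300 + CHF 194400 + CHF 205300 + CHF 18800 + CHF 11100 = CHF 1069900
  Less exemption CHF 67000 → base CHF 1002900
  CHF 1002900 × 18% = CHF 180522

CHF 180522 > CHF 179026, so the parallel minimum levy is the binding amount.

CHF 180522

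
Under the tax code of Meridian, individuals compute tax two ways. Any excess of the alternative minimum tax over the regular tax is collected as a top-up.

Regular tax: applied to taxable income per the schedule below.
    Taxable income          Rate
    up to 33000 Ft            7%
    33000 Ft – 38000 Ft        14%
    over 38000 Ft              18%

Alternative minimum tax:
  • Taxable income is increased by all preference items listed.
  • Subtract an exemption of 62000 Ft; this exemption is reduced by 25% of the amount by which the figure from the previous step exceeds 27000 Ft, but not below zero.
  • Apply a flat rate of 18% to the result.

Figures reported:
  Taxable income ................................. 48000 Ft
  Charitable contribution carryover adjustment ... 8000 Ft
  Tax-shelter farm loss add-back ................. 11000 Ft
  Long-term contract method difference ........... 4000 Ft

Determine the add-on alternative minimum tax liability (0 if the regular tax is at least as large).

Regular tax:
  33000 Ft × 7% = 2310 Ft
  5000 Ft × 14% = 700 Ft
  10000 Ft × 18% = 1800 Ft
  → 4810 Ft

Alternative minimum tax:
  Adjusted income: 48000 Ft + 8000 Ft + 11000 Ft + 4000 Ft = 71000 Ft
  Exemption: 62000 Ft − 25% × (71000 Ft − 27000 Ft) = 62000 Ft − 11000 Ft = 51000 Ft
  Base: 71000 Ft − 51000 Ft = 20000 Ft
  20000 Ft × 18% = 3600 Ft

3600 Ft ≤ 4810 Ft, so no add-on is due.

0 Ft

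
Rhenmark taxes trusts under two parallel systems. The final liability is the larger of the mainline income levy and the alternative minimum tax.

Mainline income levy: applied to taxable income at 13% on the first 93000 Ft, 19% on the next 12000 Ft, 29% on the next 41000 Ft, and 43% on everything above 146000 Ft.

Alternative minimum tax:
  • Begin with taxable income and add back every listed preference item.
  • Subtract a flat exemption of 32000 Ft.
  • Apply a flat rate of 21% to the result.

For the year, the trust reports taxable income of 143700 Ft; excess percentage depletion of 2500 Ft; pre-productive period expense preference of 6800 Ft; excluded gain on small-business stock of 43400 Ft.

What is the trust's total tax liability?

34524 Ft

Alternative minimum tax:
  Adjusted income: 143700 Ft + 2500 Ft + 6800 Ft + 43400 Ft = 196400 Ft
  Less exemption 32000 Ft → base 164400 Ft
  164400 Ft × 21% = 34524 Ft

Mainline income levy:
  93000 Ft × 13% = 12090 Ft
  12000 Ft × 19% = 2280 Ft
  38700 Ft × 29% = 11223 Ft
  → 25593 Ft

34524 Ft > 25593 Ft, so the alternative minimum tax is the binding amount.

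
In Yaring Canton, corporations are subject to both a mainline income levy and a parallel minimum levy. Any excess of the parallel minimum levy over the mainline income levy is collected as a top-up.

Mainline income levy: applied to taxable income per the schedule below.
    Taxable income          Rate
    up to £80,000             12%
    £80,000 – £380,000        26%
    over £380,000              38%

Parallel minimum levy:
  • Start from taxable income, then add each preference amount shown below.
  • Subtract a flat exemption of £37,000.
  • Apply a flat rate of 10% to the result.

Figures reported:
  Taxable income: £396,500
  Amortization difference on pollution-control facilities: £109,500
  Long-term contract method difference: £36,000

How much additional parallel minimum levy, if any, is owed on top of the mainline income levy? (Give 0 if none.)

Mainline income levy:
  £80,000 × 12% = £9,600
  £300,000 × 26% = £78,000
  £16,500 × 38% = £6,270
  → £93,870

Parallel minimum levy:
  Adjusted income: £396,500 + £109,500 + £36,000 = £542,000
  Less exemption £37,000 → base £505,000
  £505,000 × 10% = £50,500

£50,500 ≤ £93,870, so no add-on is due.

£0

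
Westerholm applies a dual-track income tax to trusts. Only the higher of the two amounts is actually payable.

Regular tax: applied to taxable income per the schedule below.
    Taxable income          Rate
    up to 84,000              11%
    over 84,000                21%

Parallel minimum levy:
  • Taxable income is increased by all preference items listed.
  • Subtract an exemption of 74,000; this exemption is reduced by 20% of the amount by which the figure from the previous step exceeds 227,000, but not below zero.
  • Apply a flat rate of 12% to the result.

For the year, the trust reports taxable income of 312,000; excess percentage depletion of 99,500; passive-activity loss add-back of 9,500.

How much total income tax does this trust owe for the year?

57,120

Regular tax:
  84,000 × 11% = 9,240
  228,000 × 21% = 47,880
  → 57,120

Parallel minimum levy:
  Adjusted income: 312,000 + 99,500 + 9,500 = 421,000
  Exemption: 74,000 − 20% × (421,000 − 227,000) = 74,000 − 38,800 = 35,200
  Base: 421,000 − 35,200 = 385,800
  385,800 × 12% = 46,296

57,120 > 46,296, so the regular tax governs.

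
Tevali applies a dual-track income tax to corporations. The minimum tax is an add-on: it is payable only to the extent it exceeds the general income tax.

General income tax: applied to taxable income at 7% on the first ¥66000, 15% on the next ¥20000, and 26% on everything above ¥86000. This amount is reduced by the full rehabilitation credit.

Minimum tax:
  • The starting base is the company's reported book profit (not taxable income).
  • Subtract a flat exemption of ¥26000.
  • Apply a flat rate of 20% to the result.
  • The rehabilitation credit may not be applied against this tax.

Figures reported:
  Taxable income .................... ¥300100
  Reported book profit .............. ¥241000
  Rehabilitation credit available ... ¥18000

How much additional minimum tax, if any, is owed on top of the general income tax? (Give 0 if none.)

¥0

General income tax:
  ¥66000 × 7% = ¥4620
  ¥20000 × 15% = ¥3000
  ¥214100 × 26% = ¥55666
  → ¥63286
  Less rehabilitation credit ¥18000 → ¥45286

Minimum tax:
  Base (reported book profit): ¥241000
  Less exemption ¥26000 → base ¥215000
  ¥215000 × 20% = ¥43000

¥43000 ≤ ¥45286, so no add-on is due.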